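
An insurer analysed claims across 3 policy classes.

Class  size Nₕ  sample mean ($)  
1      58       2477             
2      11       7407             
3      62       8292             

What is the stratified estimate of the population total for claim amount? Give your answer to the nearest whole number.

739247

Population total = Σ Nₕ·x̄ₕ (each stratum's size times its mean).
58·2477 + 11·7407 + 62·8292 = 143666 + 81477 + 514104 = 739247.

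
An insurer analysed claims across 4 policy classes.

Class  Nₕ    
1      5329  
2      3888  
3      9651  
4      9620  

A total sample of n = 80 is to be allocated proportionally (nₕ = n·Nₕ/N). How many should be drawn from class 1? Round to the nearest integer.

N = 5329 + 3888 + 9651 + 9620 = 28488.
n_1 = 80·5329/28488 = 14.965... → 15.

15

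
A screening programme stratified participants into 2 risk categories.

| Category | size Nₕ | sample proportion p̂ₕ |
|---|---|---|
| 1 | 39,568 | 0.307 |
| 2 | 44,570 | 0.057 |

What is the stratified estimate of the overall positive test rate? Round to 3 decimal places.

0.175

Wₕ = Nₕ/N with N = 84138: 0.4703, 0.5297.
p̂_st = 0.4703·0.307 + 0.5297·0.057 ≈ 0.17457... → 0.175.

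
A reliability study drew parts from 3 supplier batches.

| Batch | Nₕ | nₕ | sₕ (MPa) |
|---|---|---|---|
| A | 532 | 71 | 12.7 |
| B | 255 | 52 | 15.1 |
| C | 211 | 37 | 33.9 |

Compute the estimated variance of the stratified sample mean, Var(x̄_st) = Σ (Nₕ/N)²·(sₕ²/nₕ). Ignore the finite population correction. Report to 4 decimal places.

N = 998; Wₕ = Nₕ/N.
batch A: (532/998)²·12.7²/71 = 0.6455223
batch B: (255/998)²·15.1²/52 = 0.2862660
batch C: (211/998)²·33.9²/37 = 1.3883581
Sum = 2.3201465 → 2.3201.

2.3201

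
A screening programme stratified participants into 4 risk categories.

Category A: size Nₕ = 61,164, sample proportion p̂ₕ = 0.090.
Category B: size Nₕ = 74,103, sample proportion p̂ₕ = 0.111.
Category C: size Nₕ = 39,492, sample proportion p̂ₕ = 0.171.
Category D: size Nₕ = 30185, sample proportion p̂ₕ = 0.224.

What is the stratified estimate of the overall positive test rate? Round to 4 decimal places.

0.1329

Wₕ = Nₕ/N with N = 204944: 0.2984, 0.3616, 0.1927, 0.1473.
p̂_st = 0.2984·0.090 + 0.3616·0.111 + 0.1927·0.171 + 0.1473·0.224 ≈ 0.132938... → 0.1329.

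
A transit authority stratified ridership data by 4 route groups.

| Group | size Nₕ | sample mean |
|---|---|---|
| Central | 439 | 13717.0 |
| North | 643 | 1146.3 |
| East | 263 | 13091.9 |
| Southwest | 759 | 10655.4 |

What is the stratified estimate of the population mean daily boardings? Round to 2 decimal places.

N = 439 + 643 + 263 + 759 = 2104.
The stratified mean weights each stratum mean by its population share Nₕ/N.
Σ Nₕx̄ₕ = 439·13717.0 + 643·1146.3 + 263·13091.9 + 759·10655.4 = 6021763 + 737070.9 + 3443169.7 + 8087448.6 = 18289452.2.
Divide by N: 18289452.2 / 2104 = 8692.7054... → 8692.71.

8692.71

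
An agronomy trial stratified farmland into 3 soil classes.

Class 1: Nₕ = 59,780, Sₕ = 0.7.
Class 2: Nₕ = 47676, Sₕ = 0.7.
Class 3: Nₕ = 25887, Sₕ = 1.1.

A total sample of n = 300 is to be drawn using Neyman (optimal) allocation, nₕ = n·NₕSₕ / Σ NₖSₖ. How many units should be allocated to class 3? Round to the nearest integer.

Σ NₕSₕ = 59780·0.7 + 47676·0.7 + 25887·1.1 = 103694.9.
Share for 3: 28475.7/103694.9 = 0.27461.
n_3 = 300 × 0.27461 = 82.383... → 82.

82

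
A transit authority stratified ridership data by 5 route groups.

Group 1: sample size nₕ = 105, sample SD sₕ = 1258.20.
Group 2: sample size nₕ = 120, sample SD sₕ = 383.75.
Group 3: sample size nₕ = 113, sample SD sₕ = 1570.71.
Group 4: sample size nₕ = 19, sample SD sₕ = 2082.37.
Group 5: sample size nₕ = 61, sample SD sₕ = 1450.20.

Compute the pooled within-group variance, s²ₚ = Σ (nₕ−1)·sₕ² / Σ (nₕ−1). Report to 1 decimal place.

1604647.8

1: (105−1)·1258.20² = 104·1583067.24 = 164638992.96
2: (120−1)·383.75² = 119·147264.0625 = 17524423.4375
3: (113−1)·1570.71² = 112·2467129.9041 = 276318549.2592
4: (19−1)·2082.37² = 18·4336264.8169 = 78052766.7042
5: (61−1)·1450.20² = 60·2103080.04 = 126184802.4
Numerator = 662719534.7609; denominator = Σ(nₕ−1) = 413.
s²ₚ = 662719534.7609/413 = 1604647.784... → 1604647.8.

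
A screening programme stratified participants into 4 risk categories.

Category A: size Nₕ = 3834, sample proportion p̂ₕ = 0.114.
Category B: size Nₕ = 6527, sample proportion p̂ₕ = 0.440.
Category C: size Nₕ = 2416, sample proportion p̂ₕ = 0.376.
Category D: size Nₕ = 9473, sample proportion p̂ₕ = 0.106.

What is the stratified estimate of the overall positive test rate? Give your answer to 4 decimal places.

N = 3834 + 6527 + 2416 + 9473 = 22250.
Overall proportion = Σ (Nₕ/N)·p̂ₕ.
Σ Nₕp̂ₕ = 437.076 + 2871.88 + 908.416 + 1004.138 = 5221.51.
5221.51 / 22250 = 0.234675... → 0.2347.

0.2347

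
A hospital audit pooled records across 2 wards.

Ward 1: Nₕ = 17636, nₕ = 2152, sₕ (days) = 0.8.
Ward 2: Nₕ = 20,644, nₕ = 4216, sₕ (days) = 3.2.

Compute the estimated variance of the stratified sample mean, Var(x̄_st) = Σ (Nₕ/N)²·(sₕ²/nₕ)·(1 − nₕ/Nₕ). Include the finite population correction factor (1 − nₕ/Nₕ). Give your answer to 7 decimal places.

0.0006175

N = 38280; Wₕ = Nₕ/N.
ward 1: (17636/38280)²·0.8²/2152·(1 − 2152/17636) = 0.0000554214
ward 2: (20644/38280)²·3.2²/4216·(1 − 4216/20644) = 0.0005621265
Sum = 0.0006175478 → 0.0006175.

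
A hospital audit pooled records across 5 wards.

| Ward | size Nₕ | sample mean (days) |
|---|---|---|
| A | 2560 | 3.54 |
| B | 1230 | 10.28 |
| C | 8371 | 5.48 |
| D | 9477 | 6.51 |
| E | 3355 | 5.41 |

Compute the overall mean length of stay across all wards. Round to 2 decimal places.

5.90

N = 24993; weights Wₕ = Nₕ/N = (0.1024, 0.0492, 0.3349, 0.3792, 0.1342).
x̄_st = Σ Wₕ·x̄ₕ = 0.1024·3.54 + 0.0492·10.28 + 0.3349·5.48 + 0.3792·6.51 + 0.1342·5.41 ≈ 5.8987...
→ 5.90.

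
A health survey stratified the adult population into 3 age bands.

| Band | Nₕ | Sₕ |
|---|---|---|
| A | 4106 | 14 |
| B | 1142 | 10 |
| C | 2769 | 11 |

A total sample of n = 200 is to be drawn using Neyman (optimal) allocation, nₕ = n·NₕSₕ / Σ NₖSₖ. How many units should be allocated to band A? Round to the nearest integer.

Σ NₕSₕ = 4106·14 + 1142·10 + 2769·11 = 99363.
Share for A: 57484/99363 = 0.57853.
n_A = 200 × 0.57853 = 115.705... → 116.

116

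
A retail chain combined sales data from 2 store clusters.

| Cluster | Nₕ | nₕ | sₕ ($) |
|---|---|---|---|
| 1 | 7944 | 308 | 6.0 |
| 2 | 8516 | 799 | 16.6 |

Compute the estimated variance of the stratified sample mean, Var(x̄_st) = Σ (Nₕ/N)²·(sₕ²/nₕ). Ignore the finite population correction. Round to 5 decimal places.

0.11954

N = 16460; Wₕ = Nₕ/N.
cluster 1: (7944/16460)²·6.0²/308 = 0.02722517
cluster 2: (8516/16460)²·16.6²/799 = 0.09231686
Sum = 0.11954203 → 0.11954.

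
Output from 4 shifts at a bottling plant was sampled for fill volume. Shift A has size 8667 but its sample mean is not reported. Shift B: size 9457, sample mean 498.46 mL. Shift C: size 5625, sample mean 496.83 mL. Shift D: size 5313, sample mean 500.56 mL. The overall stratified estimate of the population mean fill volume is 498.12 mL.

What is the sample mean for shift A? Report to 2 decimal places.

497.09

Σ Nₕx̄ₕ = N·μ, so 8667·x̄_A = 29062·498.12 − (9457·498.46 + 5625·496.83 + 5313·500.56).
= 14476363.44 − 10168080.25 = 4308283.19.
x̄_A = 4308283.19 / 8667 = 497.0905... → 497.09.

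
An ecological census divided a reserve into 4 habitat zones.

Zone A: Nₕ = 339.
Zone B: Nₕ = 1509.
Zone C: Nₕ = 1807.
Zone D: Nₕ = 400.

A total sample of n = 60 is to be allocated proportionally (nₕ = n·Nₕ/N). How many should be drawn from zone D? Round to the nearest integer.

N = 339 + 1509 + 1807 + 400 = 4055.
n_D = 60·400/4055 = 5.919... → 6.

6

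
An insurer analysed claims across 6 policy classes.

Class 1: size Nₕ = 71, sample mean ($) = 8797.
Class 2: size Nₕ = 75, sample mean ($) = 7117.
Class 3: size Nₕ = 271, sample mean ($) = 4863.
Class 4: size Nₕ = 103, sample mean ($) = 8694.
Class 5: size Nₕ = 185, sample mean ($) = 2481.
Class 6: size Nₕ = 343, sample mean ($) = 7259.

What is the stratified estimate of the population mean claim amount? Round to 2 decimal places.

N = 71 + 75 + 271 + 103 + 185 + 343 = 1048.
Overall mean = Σ (Nₕ/N)·x̄ₕ — weight by population share, not a simple average.
Σ Nₕx̄ₕ = 71·8797 + 75·7117 + 271·4863 + 103·8694 + 185·2481 + 343·7259 = 624587 + 533775 + 1317873 + 895482 + 458985 + 2489837 = 6320539.
Divide by N: 6320539 / 1048 = 6031.0487... → 6031.05.

6031.05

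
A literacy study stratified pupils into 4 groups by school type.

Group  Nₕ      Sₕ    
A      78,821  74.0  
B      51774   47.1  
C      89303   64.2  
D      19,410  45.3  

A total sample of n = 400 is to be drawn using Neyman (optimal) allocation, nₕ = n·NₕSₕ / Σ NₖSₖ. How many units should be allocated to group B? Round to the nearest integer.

Σ NₕSₕ = 78821·74.0 + 51774·47.1 + 89303·64.2 + 19410·45.3 = 14883835.
Share for B: 2438555.4/14883835 = 0.16384.
n_B = 400 × 0.16384 = 65.536... → 66.

66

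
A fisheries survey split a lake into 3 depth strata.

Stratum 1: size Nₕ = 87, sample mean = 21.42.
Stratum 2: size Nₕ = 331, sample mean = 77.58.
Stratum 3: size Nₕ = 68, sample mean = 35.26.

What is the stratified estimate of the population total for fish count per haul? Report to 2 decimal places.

Estimate total by summing Nₕ·x̄ₕ over strata.
87·21.42 + 331·77.58 + 68·35.26 = 1863.54 + 25678.98 + 2397.68 = 29940.20.

29940.20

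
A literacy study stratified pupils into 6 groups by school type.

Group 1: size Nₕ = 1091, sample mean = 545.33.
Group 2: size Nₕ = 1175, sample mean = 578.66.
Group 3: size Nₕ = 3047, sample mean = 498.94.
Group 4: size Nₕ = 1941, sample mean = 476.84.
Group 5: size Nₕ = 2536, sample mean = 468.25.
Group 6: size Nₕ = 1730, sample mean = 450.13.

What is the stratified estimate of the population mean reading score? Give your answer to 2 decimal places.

493.65

N = 11520; weights Wₕ = Nₕ/N = (0.0947, 0.1020, 0.2645, 0.1685, 0.2201, 0.1502).
x̄_st = Σ Wₕ·x̄ₕ = 0.0947·545.33 + 0.1020·578.66 + 0.2645·498.94 + 0.1685·476.84 + 0.2201·468.25 + 0.1502·450.13 ≈ 493.6549...
→ 493.65.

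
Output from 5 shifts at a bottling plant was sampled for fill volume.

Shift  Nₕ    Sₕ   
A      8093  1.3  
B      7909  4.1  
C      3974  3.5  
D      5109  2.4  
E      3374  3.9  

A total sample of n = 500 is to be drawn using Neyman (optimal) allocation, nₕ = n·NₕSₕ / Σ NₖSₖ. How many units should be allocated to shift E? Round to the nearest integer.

Σ NₕSₕ = 8093·1.3 + 7909·4.1 + 3974·3.5 + 5109·2.4 + 3374·3.9 = 82277.
Share for E: 13158.6/82277 = 0.15993.
n_E = 500 × 0.15993 = 79.965... → 80.

80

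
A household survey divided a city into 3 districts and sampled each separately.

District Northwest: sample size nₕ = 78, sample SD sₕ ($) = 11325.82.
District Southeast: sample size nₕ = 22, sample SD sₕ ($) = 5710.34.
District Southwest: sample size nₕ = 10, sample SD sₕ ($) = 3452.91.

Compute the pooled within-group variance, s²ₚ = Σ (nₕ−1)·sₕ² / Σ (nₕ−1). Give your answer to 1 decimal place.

99712002.1

Northwest: (78−1)·11325.82² = 77·128274198.6724 = 9877113297.7748
Southeast: (22−1)·5710.34² = 21·32607982.9156 = 684767641.2276
Southwest: (10−1)·3452.91² = 9·11922587.4681 = 107303287.2129
Numerator = 10669184226.2153; denominator = Σ(nₕ−1) = 107.
s²ₚ = 10669184226.2153/107 = 99712002.114... → 99712002.1.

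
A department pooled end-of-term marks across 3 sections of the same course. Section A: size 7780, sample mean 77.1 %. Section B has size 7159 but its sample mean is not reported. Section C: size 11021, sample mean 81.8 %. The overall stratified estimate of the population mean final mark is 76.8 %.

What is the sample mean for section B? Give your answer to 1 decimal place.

Σ Nₕx̄ₕ = N·μ, so 7159·x̄_B = 25960·76.8 − (7780·77.1 + 11021·81.8).
= 1993728 − 1501355.8 = 492372.2.
x̄_B = 492372.2 / 7159 = 68.777... → 68.8.

68.8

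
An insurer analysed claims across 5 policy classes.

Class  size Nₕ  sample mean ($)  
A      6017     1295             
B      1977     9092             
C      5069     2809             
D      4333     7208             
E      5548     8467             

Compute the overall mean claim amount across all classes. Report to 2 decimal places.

N = 22944; weights Wₕ = Nₕ/N = (0.2622, 0.0862, 0.2209, 0.1889, 0.2418).
x̄_st = Σ Wₕ·x̄ₕ = 0.2622·1295 + 0.0862·9092 + 0.2209·2809 + 0.1889·7208 + 0.2418·8467 ≈ 5152.2359...
→ 5152.24.

5152.24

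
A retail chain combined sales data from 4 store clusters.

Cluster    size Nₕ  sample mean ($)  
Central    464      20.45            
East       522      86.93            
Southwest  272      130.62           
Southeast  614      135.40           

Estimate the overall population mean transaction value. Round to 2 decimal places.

92.70

N = 1872; weights Wₕ = Nₕ/N = (0.2479, 0.2788, 0.1453, 0.3280).
x̄_st = Σ Wₕ·x̄ₕ = 0.2479·20.45 + 0.2788·86.93 + 0.1453·130.62 + 0.3280·135.40 ≈ 92.6979...
→ 92.70.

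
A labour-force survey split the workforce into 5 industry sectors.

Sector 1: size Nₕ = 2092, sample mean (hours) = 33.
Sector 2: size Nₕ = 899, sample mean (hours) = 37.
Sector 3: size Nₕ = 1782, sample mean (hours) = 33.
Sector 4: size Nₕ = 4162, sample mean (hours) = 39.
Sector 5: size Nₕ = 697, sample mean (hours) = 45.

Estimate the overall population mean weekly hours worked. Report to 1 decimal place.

36.8

N = 9632; weights Wₕ = Nₕ/N = (0.2172, 0.0933, 0.1850, 0.4321, 0.0724).
x̄_st = Σ Wₕ·x̄ₕ = 0.2172·33 + 0.0933·37 + 0.1850·33 + 0.4321·39 + 0.0724·45 ≈ 36.834...
→ 36.8.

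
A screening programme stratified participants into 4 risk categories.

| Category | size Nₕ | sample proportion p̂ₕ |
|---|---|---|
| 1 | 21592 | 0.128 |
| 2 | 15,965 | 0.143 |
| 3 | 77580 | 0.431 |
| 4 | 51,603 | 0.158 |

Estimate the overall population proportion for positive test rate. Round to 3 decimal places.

Wₕ = Nₕ/N with N = 166740: 0.1295, 0.0957, 0.4653, 0.3095.
p̂_st = 0.1295·0.128 + 0.0957·0.143 + 0.4653·0.431 + 0.3095·0.158 ≈ 0.27970... → 0.280.

0.280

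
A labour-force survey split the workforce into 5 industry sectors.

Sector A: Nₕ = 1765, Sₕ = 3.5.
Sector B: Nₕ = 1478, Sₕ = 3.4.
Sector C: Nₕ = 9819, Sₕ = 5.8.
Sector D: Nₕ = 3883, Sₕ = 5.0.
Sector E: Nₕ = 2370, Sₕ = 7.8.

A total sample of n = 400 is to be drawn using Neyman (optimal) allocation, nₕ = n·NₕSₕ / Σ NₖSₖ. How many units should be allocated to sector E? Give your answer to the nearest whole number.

70

Σ NₕSₕ = 1765·3.5 + 1478·3.4 + 9819·5.8 + 3883·5.0 + 2370·7.8 = 106053.9.
Share for E: 18486/106053.9 = 0.17431.
n_E = 400 × 0.17431 = 69.723... → 70.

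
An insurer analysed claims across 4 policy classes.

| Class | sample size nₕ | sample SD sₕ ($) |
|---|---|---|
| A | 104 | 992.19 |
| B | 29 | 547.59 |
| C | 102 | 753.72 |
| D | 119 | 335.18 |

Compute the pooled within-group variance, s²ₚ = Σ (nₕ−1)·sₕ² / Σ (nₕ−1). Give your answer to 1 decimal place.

Degrees of freedom: 103 + 28 + 101 + 118 = 350.
Σ(nₕ−1)sₕ² = 103·984440.9961 + 28·299854.8081 + 101·568093.8384 + 118·112345.6324 = 180427619.5267.
s²ₚ = 180427619.5267 / 350 = 515507.484... → 515507.5.

515507.5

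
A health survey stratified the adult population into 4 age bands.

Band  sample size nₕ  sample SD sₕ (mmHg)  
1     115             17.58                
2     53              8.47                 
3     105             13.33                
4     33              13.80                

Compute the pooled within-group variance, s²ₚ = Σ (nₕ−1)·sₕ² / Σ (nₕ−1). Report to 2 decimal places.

1: (115−1)·17.58² = 114·309.0564 = 35232.4296
2: (53−1)·8.47² = 52·71.7409 = 3730.5268
3: (105−1)·13.33² = 104·177.6889 = 18479.6456
4: (33−1)·13.80² = 32·190.44 = 6094.08
Numerator = 63536.682; denominator = Σ(nₕ−1) = 302.
s²ₚ = 63536.682/302 = 210.3864... → 210.39.

210.39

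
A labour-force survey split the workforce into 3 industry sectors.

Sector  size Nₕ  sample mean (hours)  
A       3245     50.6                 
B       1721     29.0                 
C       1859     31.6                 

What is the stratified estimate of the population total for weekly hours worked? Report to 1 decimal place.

A: 3245·50.6 = 164197
B: 1721·29.0 = 49909
C: 1859·31.6 = 58744.4
τ̂ = Σ Nₕx̄ₕ = 272850.4.

272850.4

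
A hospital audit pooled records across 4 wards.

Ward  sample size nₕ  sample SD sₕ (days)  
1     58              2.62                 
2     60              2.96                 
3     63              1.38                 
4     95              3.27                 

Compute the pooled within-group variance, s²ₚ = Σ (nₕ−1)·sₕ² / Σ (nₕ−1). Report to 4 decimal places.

1: (58−1)·2.62² = 57·6.8644 = 391.2708
2: (60−1)·2.96² = 59·8.7616 = 516.9344
3: (63−1)·1.38² = 62·1.9044 = 118.0728
4: (95−1)·3.27² = 94·10.6929 = 1005.1326
Numerator = 2031.4106; denominator = Σ(nₕ−1) = 272.
s²ₚ = 2031.4106/272 = 7.468421... → 7.4684.

7.4684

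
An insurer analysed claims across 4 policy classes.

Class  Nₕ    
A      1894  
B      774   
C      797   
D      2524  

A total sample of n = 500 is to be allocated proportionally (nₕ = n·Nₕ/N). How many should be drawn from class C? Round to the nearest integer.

67

Share of class C = 797/5989 = 0.13308.
Allocate 500 × 0.13308 = 66.539... → 67.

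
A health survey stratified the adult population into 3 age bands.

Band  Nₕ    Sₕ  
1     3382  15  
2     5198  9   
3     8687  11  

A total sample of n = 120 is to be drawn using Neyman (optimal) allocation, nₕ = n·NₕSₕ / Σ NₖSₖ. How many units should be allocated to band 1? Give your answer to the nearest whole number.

32

1: NₕSₕ = 3382·15 = 50730
2: NₕSₕ = 5198·9 = 46782
3: NₕSₕ = 8687·11 = 95557
Σ NₕSₕ = 193069.
n_1 = 120·50730/193069 = 31.531... → 32.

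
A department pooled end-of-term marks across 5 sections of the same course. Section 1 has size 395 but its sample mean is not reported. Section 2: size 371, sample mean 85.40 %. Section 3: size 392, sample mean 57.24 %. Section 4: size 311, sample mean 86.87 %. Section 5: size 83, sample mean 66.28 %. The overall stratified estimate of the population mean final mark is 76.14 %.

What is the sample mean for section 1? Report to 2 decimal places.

Σ Nₕx̄ₕ = N·μ, so 395·x̄_1 = 1552·76.14 − (371·85.40 + 392·57.24 + 311·86.87 + 83·66.28).
= 118169.28 − 86639.29 = 31529.99.
x̄_1 = 31529.99 / 395 = 79.8228... → 79.82.

79.82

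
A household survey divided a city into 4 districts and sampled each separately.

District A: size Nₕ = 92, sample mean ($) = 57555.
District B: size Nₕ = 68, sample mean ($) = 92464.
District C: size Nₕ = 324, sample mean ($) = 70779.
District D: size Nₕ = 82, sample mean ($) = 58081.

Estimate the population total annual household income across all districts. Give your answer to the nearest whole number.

A: 92·57555 = 5295060
B: 68·92464 = 6287552
C: 324·70779 = 22932396
D: 82·58081 = 4762642
τ̂ = Σ Nₕx̄ₕ = 39277650.

39277650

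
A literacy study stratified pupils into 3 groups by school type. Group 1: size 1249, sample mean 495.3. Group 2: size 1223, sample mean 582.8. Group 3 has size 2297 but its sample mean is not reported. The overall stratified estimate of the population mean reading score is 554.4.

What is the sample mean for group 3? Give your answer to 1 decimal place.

571.4

N = 1249 + 1223 + 2297 = 4769.
Overall total = μ·N = 554.4·4769 = 2643933.6.
Subtract the known strata: 1249·495.3 + 1223·582.8 = 1331394.1.
Remaining total for group 3: 2643933.6 − 1331394.1 = 1312539.5.
Divide by its size: 1312539.5 / 2297 = 571.415... → 571.4.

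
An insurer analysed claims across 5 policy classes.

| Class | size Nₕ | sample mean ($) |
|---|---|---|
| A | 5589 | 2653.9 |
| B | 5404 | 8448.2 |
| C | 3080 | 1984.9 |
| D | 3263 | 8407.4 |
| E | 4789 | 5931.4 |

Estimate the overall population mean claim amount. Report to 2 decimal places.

N = 22125; weights Wₕ = Nₕ/N = (0.2526, 0.2442, 0.1392, 0.1475, 0.2165).
x̄_st = Σ Wₕ·x̄ₕ = 0.2526·2653.9 + 0.2442·8448.2 + 0.1392·1984.9 + 0.1475·8407.4 + 0.2165·5931.4 ≈ 5533.9676...
→ 5533.97.

5533.97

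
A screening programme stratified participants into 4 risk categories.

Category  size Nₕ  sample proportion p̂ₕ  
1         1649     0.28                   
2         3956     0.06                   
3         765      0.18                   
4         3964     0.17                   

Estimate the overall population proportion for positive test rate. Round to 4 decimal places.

0.1462

Wₕ = Nₕ/N with N = 10334: 0.1596, 0.3828, 0.0740, 0.3836.
p̂_st = 0.1596·0.28 + 0.3828·0.06 + 0.0740·0.18 + 0.3836·0.17 ≈ 0.146183... → 0.1462.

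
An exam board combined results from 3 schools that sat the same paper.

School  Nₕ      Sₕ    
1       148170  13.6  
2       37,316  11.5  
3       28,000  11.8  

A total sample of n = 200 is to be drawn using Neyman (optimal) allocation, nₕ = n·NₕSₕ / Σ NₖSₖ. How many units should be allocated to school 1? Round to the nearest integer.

145

Σ NₕSₕ = 148170·13.6 + 37316·11.5 + 28000·11.8 = 2774646.
Share for 1: 2015112/2774646 = 0.72626.
n_1 = 200 × 0.72626 = 145.252... → 145.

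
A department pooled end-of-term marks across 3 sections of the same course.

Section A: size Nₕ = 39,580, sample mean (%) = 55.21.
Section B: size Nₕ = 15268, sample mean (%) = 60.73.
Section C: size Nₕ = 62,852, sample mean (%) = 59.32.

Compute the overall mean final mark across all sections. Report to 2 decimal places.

58.12

N = 39580 + 15268 + 62852 = 117700.
Overall mean = Σ (Nₕ/N)·x̄ₕ — weight by population share, not a simple average.
Σ Nₕx̄ₕ = 39580·55.21 + 15268·60.73 + 62852·59.32 = 2185211.8 + 927225.64 + 3728380.64 = 6840818.08.
Divide by N: 6840818.08 / 117700 = 58.1208... → 58.12.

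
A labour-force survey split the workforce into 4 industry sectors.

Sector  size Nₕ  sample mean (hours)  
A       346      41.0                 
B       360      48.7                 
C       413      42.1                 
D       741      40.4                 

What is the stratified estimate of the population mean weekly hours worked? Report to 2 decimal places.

N = 346 + 360 + 413 + 741 = 1860.
Overall mean = Σ (Nₕ/N)·x̄ₕ — weight by population share, not a simple average.
Σ Nₕx̄ₕ = 346·41.0 + 360·48.7 + 413·42.1 + 741·40.4 = 14186 + 17532 + 17387.3 + 29936.4 = 79041.7.
Divide by N: 79041.7 / 1860 = 42.4955... → 42.50.

42.50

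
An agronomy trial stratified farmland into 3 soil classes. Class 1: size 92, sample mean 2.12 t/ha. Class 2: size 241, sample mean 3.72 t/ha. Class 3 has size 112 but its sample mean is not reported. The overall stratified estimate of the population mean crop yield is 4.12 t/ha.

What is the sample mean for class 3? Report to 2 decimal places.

6.62

N = 92 + 241 + 112 = 445.
Overall total = μ·N = 4.12·445 = 1833.4.
Subtract the known strata: 92·2.12 + 241·3.72 = 1091.56.
Remaining total for class 3: 1833.4 − 1091.56 = 741.84.
Divide by its size: 741.84 / 112 = 6.6236... → 6.62.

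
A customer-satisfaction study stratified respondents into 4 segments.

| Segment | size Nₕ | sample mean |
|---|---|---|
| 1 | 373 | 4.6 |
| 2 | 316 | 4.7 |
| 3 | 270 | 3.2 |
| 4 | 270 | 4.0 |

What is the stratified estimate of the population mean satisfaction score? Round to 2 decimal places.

4.19

N = 373 + 316 + 270 + 270 = 1229.
The stratified mean weights each stratum mean by its population share Nₕ/N.
Σ Nₕx̄ₕ = 373·4.6 + 316·4.7 + 270·3.2 + 270·4.0 = 1715.8 + 1485.2 + 864 + 1080 = 5145.
Divide by N: 5145 / 1229 = 4.1863... → 4.19.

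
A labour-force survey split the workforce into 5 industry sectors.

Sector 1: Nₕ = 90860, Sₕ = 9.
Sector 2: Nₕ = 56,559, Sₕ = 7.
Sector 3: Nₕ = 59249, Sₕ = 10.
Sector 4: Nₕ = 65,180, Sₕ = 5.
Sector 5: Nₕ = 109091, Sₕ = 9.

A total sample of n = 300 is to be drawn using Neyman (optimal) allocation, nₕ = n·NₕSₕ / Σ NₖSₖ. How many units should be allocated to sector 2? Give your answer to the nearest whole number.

Σ NₕSₕ = 90860·9 + 56559·7 + 59249·10 + 65180·5 + 109091·9 = 3113862.
Share for 2: 395913/3113862 = 0.12715.
n_2 = 300 × 0.12715 = 38.144... → 38.

38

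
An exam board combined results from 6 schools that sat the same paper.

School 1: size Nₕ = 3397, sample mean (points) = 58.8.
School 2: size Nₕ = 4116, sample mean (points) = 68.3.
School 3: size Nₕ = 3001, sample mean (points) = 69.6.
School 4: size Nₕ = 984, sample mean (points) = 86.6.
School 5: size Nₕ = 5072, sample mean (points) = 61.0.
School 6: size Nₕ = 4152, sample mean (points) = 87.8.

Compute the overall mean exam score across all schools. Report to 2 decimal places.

x̄_st = (Σ Nₕx̄ₕ) / (Σ Nₕ) = (3397·58.8 + 4116·68.3 + 3001·69.6 + 984·86.6 + 5072·61.0 + 4152·87.8) / 20722
= 1448888 / 20722 = 69.9203... → 69.92.

69.92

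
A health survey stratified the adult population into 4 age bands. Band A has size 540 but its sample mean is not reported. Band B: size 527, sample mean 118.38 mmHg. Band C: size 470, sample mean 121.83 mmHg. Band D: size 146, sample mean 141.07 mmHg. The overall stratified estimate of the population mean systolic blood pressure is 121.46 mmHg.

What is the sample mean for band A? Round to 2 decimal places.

Σ Nₕx̄ₕ = N·μ, so 540·x̄_A = 1683·121.46 − (527·118.38 + 470·121.83 + 146·141.07).
= 204417.18 − 140242.58 = 64174.6.
x̄_A = 64174.6 / 540 = 118.8419... → 118.84.

118.84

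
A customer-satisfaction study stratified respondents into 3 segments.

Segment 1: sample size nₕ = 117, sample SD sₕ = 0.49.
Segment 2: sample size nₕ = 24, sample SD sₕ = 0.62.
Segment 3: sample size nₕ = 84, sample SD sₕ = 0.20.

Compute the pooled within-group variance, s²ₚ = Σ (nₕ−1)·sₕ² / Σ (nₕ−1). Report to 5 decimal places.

0.18024

1: (117−1)·0.49² = 116·0.2401 = 27.8516
2: (24−1)·0.62² = 23·0.3844 = 8.8412
3: (84−1)·0.20² = 83·0.04 = 3.32
Numerator = 40.0128; denominator = Σ(nₕ−1) = 222.
s²ₚ = 40.0128/222 = 0.1802378... → 0.18024.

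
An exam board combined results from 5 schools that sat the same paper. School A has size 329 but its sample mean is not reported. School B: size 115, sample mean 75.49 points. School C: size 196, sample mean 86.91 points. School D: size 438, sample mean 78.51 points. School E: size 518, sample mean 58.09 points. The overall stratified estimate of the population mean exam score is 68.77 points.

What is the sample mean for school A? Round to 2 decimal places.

N = 329 + 115 + 196 + 438 + 518 = 1596.
Overall total = μ·N = 68.77·1596 = 109756.92.
Subtract the known strata: 115·75.49 + 196·86.91 + 438·78.51 + 518·58.09 = 90193.71.
Remaining total for school A: 109756.92 − 90193.71 = 19563.21.
Divide by its size: 19563.21 / 329 = 59.4626... → 59.46.

59.46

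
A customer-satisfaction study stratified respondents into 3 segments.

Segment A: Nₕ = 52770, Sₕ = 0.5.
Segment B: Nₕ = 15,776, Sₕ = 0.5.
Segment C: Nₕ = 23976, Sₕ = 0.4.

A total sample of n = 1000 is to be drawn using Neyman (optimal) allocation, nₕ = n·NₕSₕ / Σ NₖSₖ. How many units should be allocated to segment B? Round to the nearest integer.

Σ NₕSₕ = 52770·0.5 + 15776·0.5 + 23976·0.4 = 43863.4.
Share for B: 7888/43863.4 = 0.17983.
n_B = 1000 × 0.17983 = 179.831... → 180.

180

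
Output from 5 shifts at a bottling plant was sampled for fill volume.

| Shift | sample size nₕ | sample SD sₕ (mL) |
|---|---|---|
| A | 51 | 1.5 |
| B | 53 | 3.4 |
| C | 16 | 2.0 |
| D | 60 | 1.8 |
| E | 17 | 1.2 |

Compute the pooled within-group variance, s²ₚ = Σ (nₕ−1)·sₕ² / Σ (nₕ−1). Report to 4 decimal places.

5.1449

Degrees of freedom: 50 + 52 + 15 + 59 + 16 = 192.
Σ(nₕ−1)sₕ² = 50·2.25 + 52·11.56 + 15·4 + 59·3.24 + 16·1.44 = 987.82.
s²ₚ = 987.82 / 192 = 5.144896... → 5.1449.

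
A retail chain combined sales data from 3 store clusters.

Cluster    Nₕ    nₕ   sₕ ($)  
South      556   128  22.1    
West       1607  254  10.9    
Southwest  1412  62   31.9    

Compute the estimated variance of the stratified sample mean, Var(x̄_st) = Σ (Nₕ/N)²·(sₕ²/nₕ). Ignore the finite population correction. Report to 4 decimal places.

2.7472

N = 3575; Wₕ = Nₕ/N.
cluster South: (556/3575)²·22.1²/128 = 0.0922937
cluster West: (1607/3575)²·10.9²/254 = 0.0945146
cluster Southwest: (1412/3575)²·31.9²/62 = 2.5603950
Sum = 2.7472034 → 2.7472.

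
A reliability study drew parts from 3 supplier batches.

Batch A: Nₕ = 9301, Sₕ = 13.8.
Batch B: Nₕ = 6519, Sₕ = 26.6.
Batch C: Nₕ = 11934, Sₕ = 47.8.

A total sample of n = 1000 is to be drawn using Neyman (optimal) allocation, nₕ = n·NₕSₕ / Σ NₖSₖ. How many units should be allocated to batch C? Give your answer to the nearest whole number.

654

Σ NₕSₕ = 9301·13.8 + 6519·26.6 + 11934·47.8 = 872204.4.
Share for C: 570445.2/872204.4 = 0.65403.
n_C = 1000 × 0.65403 = 654.027... → 654.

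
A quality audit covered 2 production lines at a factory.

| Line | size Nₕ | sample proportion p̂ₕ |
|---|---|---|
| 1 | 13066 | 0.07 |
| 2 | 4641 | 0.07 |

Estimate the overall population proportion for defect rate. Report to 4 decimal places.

0.0700

Wₕ = Nₕ/N with N = 17707: 0.7379, 0.2621.
p̂_st = 0.7379·0.07 + 0.2621·0.07 ≈ 0.07 → 0.0700.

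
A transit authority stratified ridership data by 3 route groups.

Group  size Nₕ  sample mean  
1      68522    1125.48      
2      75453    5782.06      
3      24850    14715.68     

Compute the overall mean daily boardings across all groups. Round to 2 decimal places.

N = 68522 + 75453 + 24850 = 168825.
Overall mean = Σ (Nₕ/N)·x̄ₕ — weight by population share, not a simple average.
Σ Nₕx̄ₕ = 68522·1125.48 + 75453·5782.06 + 24850·14715.68 = 77120140.56 + 436273773.18 + 365684648 = 879078561.74.
Divide by N: 879078561.74 / 168825 = 5207.0402... → 5207.04.

5207.04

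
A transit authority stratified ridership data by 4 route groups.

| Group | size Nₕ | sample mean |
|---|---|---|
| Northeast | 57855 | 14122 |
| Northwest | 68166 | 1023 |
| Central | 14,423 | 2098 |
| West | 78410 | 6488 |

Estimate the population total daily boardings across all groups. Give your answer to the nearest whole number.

1425745662

Population total = Σ Nₕ·x̄ₕ (each stratum's size times its mean).
57855·14122 + 68166·1023 + 14423·2098 + 78410·6488 = 817028310 + 69733818 + 30259454 + 508724080 = 1425745662.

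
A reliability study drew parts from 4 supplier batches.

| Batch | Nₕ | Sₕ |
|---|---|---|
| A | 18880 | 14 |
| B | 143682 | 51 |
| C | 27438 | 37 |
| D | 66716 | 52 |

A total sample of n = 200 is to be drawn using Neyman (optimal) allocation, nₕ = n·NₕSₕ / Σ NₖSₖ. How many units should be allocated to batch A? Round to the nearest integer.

4

A: NₕSₕ = 18880·14 = 264320
B: NₕSₕ = 143682·51 = 7327782
C: NₕSₕ = 27438·37 = 1015206
D: NₕSₕ = 66716·52 = 3469232
Σ NₕSₕ = 12076540.
n_A = 200·264320/12076540 = 4.377... → 4.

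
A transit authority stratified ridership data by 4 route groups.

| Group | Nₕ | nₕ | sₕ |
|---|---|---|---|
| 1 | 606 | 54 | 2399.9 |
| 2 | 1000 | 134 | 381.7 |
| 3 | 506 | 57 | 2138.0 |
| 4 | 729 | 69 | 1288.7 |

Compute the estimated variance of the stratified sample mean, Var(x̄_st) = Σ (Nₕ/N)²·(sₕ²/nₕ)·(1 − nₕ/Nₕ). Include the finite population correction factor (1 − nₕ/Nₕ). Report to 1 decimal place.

8229.2

N = 2841; Wₕ = Nₕ/N.
group 1: (606/2841)²·2399.9²/54·(1 − 54/606) = 4420.4020
group 2: (1000/2841)²·381.7²/134·(1 − 134/1000) = 116.6581
group 3: (506/2841)²·2138.0²/57·(1 − 57/506) = 2257.3294
group 4: (729/2841)²·1288.7²/69·(1 − 69/729) = 1434.7742
Sum = 8229.1637 → 8229.2.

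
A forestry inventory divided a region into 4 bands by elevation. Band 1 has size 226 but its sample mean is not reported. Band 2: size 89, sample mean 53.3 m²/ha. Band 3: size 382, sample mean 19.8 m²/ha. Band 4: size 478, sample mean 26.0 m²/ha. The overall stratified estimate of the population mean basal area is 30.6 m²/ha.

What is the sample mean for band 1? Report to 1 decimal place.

Σ Nₕx̄ₕ = N·μ, so 226·x̄_1 = 1175·30.6 − (89·53.3 + 382·19.8 + 478·26.0).
= 35955 − 24735.3 = 11219.7.
x̄_1 = 11219.7 / 226 = 49.645... → 49.6.

49.6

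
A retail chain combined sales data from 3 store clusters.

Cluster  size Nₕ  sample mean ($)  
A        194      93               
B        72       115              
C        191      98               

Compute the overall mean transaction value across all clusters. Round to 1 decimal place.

N = 457; weights Wₕ = Nₕ/N = (0.4245, 0.1575, 0.4179).
x̄_st = Σ Wₕ·x̄ₕ = 0.4245·93 + 0.1575·115 + 0.4179·98 ≈ 98.556...
→ 98.6.

98.6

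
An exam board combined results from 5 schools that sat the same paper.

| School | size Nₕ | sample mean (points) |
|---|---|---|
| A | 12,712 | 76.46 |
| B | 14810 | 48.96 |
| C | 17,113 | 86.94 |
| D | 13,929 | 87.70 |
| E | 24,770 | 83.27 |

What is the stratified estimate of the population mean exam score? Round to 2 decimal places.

N = 12712 + 14810 + 17113 + 13929 + 24770 = 83334.
Overall mean = Σ (Nₕ/N)·x̄ₕ — weight by population share, not a simple average.
Σ Nₕx̄ₕ = 12712·76.46 + 14810·48.96 + 17113·86.94 + 13929·87.70 + 24770·83.27 = 971959.52 + 725097.6 + 1487804.22 + 1221573.3 + 2062597.9 = 6469032.54.
Divide by N: 6469032.54 / 83334 = 77.6278... → 77.63.

77.63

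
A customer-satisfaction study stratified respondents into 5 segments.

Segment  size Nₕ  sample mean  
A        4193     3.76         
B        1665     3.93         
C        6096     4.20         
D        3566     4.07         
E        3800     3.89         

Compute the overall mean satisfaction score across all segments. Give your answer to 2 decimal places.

N = 4193 + 1665 + 6096 + 3566 + 3800 = 19320.
Weight each subgroup mean by Nₕ/N and sum.
Σ Nₕx̄ₕ = 4193·3.76 + 1665·3.93 + 6096·4.20 + 3566·4.07 + 3800·3.89 = 15765.68 + 6543.45 + 25603.2 + 14513.62 + 14782 = 77207.95.
Divide by N: 77207.95 / 19320 = 3.9963... → 4.00.

4.00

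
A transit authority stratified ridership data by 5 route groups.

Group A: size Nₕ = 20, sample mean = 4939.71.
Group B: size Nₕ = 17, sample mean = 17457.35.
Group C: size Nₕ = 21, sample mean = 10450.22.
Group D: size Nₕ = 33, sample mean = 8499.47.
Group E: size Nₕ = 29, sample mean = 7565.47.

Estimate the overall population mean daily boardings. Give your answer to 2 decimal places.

x̄_st = (Σ Nₕx̄ₕ) / (Σ Nₕ) = (20·4939.71 + 17·17457.35 + 21·10450.22 + 33·8499.47 + 29·7565.47) / 120
= 1114904.91 / 120 = 9290.8743... → 9290.87.

9290.87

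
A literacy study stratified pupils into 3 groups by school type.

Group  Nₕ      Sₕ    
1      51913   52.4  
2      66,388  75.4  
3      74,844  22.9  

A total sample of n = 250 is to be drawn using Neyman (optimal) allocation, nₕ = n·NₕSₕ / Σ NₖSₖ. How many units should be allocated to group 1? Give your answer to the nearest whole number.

72

Σ NₕSₕ = 51913·52.4 + 66388·75.4 + 74844·22.9 = 9439824.
Share for 1: 2720241.2/9439824 = 0.28817.
n_1 = 250 × 0.28817 = 72.042... → 72.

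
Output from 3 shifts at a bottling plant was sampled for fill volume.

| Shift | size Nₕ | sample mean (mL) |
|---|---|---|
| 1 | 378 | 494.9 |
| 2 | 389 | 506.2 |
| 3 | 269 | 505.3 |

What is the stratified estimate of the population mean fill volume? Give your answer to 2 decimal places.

N = 1036; weights Wₕ = Nₕ/N = (0.3649, 0.3755, 0.2597).
x̄_st = Σ Wₕ·x̄ₕ = 0.3649·494.9 + 0.3755·506.2 + 0.2597·505.3 ≈ 501.8433...
→ 501.84.

501.84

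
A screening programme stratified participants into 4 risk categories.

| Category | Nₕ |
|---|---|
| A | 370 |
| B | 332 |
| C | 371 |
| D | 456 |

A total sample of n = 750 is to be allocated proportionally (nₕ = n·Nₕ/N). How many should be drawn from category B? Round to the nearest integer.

Share of category B = 332/1529 = 0.21714.
Allocate 750 × 0.21714 = 162.852... → 163.

163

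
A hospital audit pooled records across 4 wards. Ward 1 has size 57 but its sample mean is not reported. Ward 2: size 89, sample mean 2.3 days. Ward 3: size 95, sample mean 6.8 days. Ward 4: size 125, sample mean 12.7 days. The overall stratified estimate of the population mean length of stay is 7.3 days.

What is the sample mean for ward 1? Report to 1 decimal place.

Σ Nₕx̄ₕ = N·μ, so 57·x̄_1 = 366·7.3 − (89·2.3 + 95·6.8 + 125·12.7).
= 2671.8 − 2438.2 = 233.6.
x̄_1 = 233.6 / 57 = 4.098... → 4.1.

4.1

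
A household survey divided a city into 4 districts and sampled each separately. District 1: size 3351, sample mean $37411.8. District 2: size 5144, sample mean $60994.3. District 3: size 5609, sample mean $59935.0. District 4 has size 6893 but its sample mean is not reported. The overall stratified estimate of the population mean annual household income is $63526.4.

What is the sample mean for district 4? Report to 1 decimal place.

81033.9

N = 3351 + 5144 + 5609 + 6893 = 20997.
Overall total = μ·N = 63526.4·20997 = 1333863820.8.
Subtract the known strata: 3351·37411.8 + 5144·60994.3 + 5609·59935.0 = 775297036.
Remaining total for district 4: 1333863820.8 − 775297036 = 558566784.8.
Divide by its size: 558566784.8 / 6893 = 81033.916... → 81033.9.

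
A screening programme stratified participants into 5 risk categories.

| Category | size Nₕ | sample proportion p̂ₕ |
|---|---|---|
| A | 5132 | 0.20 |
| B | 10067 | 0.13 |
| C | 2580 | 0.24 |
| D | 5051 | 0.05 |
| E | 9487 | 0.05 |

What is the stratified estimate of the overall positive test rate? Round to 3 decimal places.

0.114

Wₕ = Nₕ/N with N = 32317: 0.1588, 0.3115, 0.0798, 0.1563, 0.2936.
p̂_st = 0.1588·0.20 + 0.3115·0.13 + 0.0798·0.24 + 0.1563·0.05 + 0.2936·0.05 ≈ 0.11391... → 0.114.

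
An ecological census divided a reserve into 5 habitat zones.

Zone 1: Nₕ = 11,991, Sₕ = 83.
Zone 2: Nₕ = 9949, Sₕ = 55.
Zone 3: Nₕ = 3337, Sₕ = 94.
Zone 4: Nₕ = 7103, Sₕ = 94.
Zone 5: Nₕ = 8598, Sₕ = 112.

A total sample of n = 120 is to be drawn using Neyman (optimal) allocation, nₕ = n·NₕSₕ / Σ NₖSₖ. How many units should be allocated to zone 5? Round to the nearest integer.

33

1: NₕSₕ = 11991·83 = 995253
2: NₕSₕ = 9949·55 = 547195
3: NₕSₕ = 3337·94 = 313678
4: NₕSₕ = 7103·94 = 667682
5: NₕSₕ = 8598·112 = 962976
Σ NₕSₕ = 3486784.
n_5 = 120·962976/3486784 = 33.141... → 33.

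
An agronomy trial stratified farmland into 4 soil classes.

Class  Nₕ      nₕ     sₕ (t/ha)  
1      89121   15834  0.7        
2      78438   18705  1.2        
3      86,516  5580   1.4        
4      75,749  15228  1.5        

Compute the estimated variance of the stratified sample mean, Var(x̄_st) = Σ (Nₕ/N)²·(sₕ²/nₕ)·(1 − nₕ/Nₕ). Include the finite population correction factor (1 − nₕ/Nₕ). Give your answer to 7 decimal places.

N = 329824. Term for each stratum: Wₕ²sₕ²/nₕ·(1−nₕ/Nₕ).
Var(x̄_st) = 0.0000018580 + 0.0000033157 + 0.0000226097 + 0.0000062267 = 0.0000340102 → 0.0000340.

0.0000340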